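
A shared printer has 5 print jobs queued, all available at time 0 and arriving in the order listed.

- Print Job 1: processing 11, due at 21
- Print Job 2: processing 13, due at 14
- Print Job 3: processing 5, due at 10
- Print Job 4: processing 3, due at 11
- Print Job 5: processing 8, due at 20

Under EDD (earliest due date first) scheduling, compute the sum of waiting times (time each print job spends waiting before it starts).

EDD (increasing due date): Print Job 3 Print Job 4 Print Job 2 Print Job 5 Print Job 1.
Print Job 3: waits 0, runs 0→5
Print Job 4: waits 5, runs 5→8
Print Job 2: waits 8, runs 8→21
Print Job 5: waits 21, runs 21→29
Print Job 1: waits 29, runs 29→40
Sum = 0+5+8+21+29 = 63.

63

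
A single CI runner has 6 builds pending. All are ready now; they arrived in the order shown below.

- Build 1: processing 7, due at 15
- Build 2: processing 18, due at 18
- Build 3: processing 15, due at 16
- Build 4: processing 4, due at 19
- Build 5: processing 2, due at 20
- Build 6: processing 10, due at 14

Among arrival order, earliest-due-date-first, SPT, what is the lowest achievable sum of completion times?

138

FIFO (arrival order): Build 1 Build 2 Build 3 Build 4 Build 5 Build 6.
Build 1: 0→7
Build 2: 7→25
Build 3: 25→40
Build 4: 40→44
Build 5: 44→46
Build 6: 46→56
Sum = 7+25+40+44+46+56 = 218.
EDD (increasing due date): Build 6 Build 1 Build 3 Build 2 Build 4 Build 5.
Build 6: 0→10
Build 1: 10→17
Build 3: 17→32
Build 2: 32→50
Build 4: 50→54
Build 5: 54→56
Sum = 10+17+32+50+54+56 = 219.
SPT (increasing processing time): Build 5 Build 4 Build 1 Build 6 Build 3 Build 2.
Build 5: 0→2
Build 4: 2→6
Build 1: 6→13
Build 6: 13→23
Build 3: 23→38
Build 2: 38→56
Sum = 2+6+13+23+38+56 = 138.
FIFO 218, EDD 219, SPT 138 → minimum 138.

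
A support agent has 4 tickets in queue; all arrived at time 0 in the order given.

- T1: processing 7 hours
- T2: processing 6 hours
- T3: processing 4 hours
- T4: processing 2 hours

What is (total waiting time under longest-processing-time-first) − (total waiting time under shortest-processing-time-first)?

LPT (decreasing processing time): T1 T2 T3 T4.
T1: waits 0, runs 0→7
T2: waits 7, runs 7→13
T3: waits 13, runs 13→17
T4: waits 17, runs 17→19
Sum = 0+7+13+17 = 37.
SPT (increasing processing time): T4 T3 T2 T1.
T4: waits 0, runs 0→2
T3: waits 2, runs 2→6
T2: waits 6, runs 6→12
T1: waits 12, runs 12→19
Sum = 0+2+6+12 = 20.
Difference = 37 − 20 = 17.

17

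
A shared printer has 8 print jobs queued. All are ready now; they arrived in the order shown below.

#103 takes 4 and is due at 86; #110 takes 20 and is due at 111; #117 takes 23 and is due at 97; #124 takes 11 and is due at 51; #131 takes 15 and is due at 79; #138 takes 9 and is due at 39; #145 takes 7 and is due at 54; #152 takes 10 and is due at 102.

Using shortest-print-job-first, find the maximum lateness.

2

SPT (increasing processing time): #103 #145 #138 #152 #124 #131 #110 #117.
#103: 0→4, due 86, lateness -82
#145: 4→11, due 54, lateness -43
#138: 11→20, due 39, lateness -19
#152: 20→30, due 102, lateness -72
#124: 30→41, due 51, lateness -10
#131: 41→56, due 79, lateness -23
#110: 56→76, due 111, lateness -35
#117: 76→99, due 97, lateness 2
Maximum = 2.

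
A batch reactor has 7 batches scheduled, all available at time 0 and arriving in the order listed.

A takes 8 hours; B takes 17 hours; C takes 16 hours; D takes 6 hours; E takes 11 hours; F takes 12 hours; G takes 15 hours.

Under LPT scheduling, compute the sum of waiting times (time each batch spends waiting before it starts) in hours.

LPT (decreasing processing time): B C G F E A D.
B: waits 0, runs 0→17
C: waits 17, runs 17→33
G: waits 33, runs 33→48
F: waits 48, runs 48→60
E: waits 60, runs 60→71
A: waits 71, runs 71→79
D: waits 79, runs 79→85
Sum = 0+17+33+48+60+71+79 = 308.

308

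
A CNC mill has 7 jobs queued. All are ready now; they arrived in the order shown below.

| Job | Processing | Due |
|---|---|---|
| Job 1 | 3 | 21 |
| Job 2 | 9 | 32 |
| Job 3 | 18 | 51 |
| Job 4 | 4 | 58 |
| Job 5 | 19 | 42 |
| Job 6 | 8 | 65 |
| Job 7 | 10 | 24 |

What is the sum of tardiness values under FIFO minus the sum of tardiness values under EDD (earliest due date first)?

39

FIFO (arrival order): Job 1 Job 2 Job 3 Job 4 Job 5 Job 6 Job 7.
Job 1: 0→3, due 21, tardiness 0
Job 2: 3→12, due 32, tardiness 0
Job 3: 12→30, due 51, tardiness 0
Job 4: 30→34, due 58, tardiness 0
Job 5: 34→53, due 42, tardiness 11
Job 6: 53→61, due 65, tardiness 0
Job 7: 61→71, due 24, tardiness 47
Sum = 0+0+0+0+11+0+47 = 58.
EDD (increasing due date): Job 1 Job 7 Job 2 Job 5 Job 3 Job 4 Job 6.
Job 1: 0→3, due 21, tardiness 0
Job 7: 3→13, due 24, tardiness 0
Job 2: 13→22, due 32, tardiness 0
Job 5: 22→41, due 42, tardiness 0
Job 3: 41→59, due 51, tardiness 8
Job 4: 59→63, due 58, tardiness 5
Job 6: 63→71, due 65, tardiness 6
Sum = 0+0+0+0+8+5+6 = 19.
Difference = 58 − 19 = 39.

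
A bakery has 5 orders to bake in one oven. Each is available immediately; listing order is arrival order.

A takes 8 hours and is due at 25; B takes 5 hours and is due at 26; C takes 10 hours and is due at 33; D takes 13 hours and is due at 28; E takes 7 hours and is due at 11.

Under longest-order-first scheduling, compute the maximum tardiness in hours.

27

LPT (decreasing processing time): D C A E B.
D: 0→13, due 28, tardiness 0
C: 13→23, due 33, tardiness 0
A: 23→31, due 25, tardiness 6
E: 31→38, due 11, tardiness 27
B: 38→43, due 26, tardiness 17
Maximum = 27.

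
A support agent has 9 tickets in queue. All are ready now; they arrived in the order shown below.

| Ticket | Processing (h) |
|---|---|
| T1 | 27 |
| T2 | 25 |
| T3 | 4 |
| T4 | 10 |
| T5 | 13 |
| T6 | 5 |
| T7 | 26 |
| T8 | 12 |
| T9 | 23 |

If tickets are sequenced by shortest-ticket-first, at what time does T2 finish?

SPT (increasing processing time): T3 T6 T4 T8 T5 T9 T2 T7 T1.
T3: 0→4
T6: 4→9
T4: 9→19
T8: 19→31
T5: 31→44
T9: 44→67
T2: 67→92

92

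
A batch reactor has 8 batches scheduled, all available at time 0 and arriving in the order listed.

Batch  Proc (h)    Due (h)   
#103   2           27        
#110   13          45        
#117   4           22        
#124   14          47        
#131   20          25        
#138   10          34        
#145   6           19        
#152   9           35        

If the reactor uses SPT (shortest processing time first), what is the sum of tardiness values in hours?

64

SPT (increasing processing time): #103 #117 #145 #152 #138 #110 #124 #131.
#103: 0→2, due 27, tardiness 0
#117: 2→6, due 22, tardiness 0
#145: 6→12, due 19, tardiness 0
#152: 12→21, due 35, tardiness 0
#138: 21→31, due 34, tardiness 0
#110: 31→44, due 45, tardiness 0
#124: 44→58, due 47, tardiness 11
#131: 58→78, due 25, tardiness 53
Sum = 0+0+0+0+0+0+11+53 = 64.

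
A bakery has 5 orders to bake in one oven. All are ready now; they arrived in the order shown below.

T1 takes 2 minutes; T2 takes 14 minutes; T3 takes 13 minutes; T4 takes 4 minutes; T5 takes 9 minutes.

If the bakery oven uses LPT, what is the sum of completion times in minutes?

LPT (decreasing processing time): T2 T3 T5 T4 T1.
T2: 0→14
T3: 14→27
T5: 27→36
T4: 36→40
T1: 40→42
Sum = 14+27+36+40+42 = 159.

159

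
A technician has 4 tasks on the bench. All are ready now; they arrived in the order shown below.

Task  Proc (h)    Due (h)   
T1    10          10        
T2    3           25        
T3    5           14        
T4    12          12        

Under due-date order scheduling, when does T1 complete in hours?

10

EDD (increasing due date): T1 T4 T3 T2.
T1: 0→10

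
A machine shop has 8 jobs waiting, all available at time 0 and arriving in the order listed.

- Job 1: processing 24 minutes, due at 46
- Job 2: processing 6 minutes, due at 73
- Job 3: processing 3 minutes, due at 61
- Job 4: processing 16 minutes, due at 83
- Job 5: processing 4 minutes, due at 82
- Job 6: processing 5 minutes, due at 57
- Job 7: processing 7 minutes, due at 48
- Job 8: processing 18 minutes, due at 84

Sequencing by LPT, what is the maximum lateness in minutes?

22

LPT (decreasing processing time): Job 1 Job 8 Job 4 Job 7 Job 2 Job 6 Job 5 Job 3.
Job 1: 0→24, due 46, lateness -22
Job 8: 24→42, due 84, lateness -42
Job 4: 42→58, due 83, lateness -25
Job 7: 58→65, due 48, lateness 17
Job 2: 65→71, due 73, lateness -2
Job 6: 71→76, due 57, lateness 19
Job 5: 76→80, due 82, lateness -2
Job 3: 80→83, due 61, lateness 22
Maximum = 22.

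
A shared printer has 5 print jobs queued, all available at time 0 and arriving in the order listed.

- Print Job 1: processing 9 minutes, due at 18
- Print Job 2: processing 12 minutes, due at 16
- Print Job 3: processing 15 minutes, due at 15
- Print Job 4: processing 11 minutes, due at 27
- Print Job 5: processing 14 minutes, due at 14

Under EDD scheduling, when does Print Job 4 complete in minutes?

EDD (increasing due date): Print Job 5 Print Job 3 Print Job 2 Print Job 1 Print Job 4.
Print Job 5: 0→14
Print Job 3: 14→29
Print Job 2: 29→41
Print Job 1: 41→50
Print Job 4: 50→61

61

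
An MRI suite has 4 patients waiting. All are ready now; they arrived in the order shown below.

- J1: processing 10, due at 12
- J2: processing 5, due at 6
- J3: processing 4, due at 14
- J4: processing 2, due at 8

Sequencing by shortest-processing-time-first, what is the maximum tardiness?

SPT (increasing processing time): J4 J3 J2 J1.
J4: 0→2, due 8, tardiness 0
J3: 2→6, due 14, tardiness 0
J2: 6→11, due 6, tardiness 5
J1: 11→21, due 12, tardiness 9
Maximum = 9.

9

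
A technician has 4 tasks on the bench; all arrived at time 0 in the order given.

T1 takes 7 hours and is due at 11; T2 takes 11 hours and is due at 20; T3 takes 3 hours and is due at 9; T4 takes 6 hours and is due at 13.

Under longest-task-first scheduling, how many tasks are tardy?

LPT (decreasing processing time): T2 T1 T4 T3.
T2: 0→11, due 20, tardiness 0
T1: 11→18, due 11, tardiness 7
T4: 18→24, due 13, tardiness 11
T3: 24→27, due 9, tardiness 18
Late tasks: 3.

3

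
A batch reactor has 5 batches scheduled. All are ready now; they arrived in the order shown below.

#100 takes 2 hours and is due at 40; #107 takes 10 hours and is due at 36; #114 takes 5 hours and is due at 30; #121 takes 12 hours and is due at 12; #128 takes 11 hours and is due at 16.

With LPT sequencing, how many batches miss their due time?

LPT (decreasing processing time): #121 #128 #107 #114 #100.
#121: 0→12, due 12, tardiness 0
#128: 12→23, due 16, tardiness 7
#107: 23→33, due 36, tardiness 0
#114: 33→38, due 30, tardiness 8
#100: 38→40, due 40, tardiness 0
Late batches: 2.

2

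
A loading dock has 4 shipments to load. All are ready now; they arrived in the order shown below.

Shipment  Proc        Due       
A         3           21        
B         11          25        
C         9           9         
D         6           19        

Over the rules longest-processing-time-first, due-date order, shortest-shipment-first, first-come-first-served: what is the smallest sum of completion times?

59

LPT (decreasing processing time): B C D A.
B: 0→11
C: 11→20
D: 20→26
A: 26→29
Sum = 11+20+26+29 = 86.
EDD (increasing due date): C D A B.
C: 0→9
D: 9→15
A: 15→18
B: 18→29
Sum = 9+15+18+29 = 71.
SPT (increasing processing time): A D C B.
A: 0→3
D: 3→9
C: 9→18
B: 18→29
Sum = 3+9+18+29 = 59.
FIFO (arrival order): A B C D.
A: 0→3
B: 3→14
C: 14→23
D: 23→29
Sum = 3+14+23+29 = 69.
LPT 86, EDD 71, SPT 59, FIFO 69 → minimum 59.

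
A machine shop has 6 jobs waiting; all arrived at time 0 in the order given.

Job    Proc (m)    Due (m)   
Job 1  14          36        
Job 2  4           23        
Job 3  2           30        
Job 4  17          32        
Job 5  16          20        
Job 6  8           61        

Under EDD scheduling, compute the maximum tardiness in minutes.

EDD (increasing due date): Job 5 Job 2 Job 3 Job 4 Job 1 Job 6.
Job 5: 0→16, due 20, tardiness 0
Job 2: 16→20, due 23, tardiness 0
Job 3: 20→22, due 30, tardiness 0
Job 4: 22→39, due 32, tardiness 7
Job 1: 39→53, due 36, tardiness 17
Job 6: 53→61, due 61, tardiness 0
Maximum = 17.

17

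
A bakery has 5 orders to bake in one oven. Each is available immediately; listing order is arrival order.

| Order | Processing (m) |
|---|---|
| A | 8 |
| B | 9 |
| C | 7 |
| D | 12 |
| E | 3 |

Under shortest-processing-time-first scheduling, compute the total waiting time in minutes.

58

SPT (increasing processing time): E C A B D.
E: waits 0, runs 0→3
C: waits 3, runs 3→10
A: waits 10, runs 10→18
B: waits 18, runs 18→27
D: waits 27, runs 27→39
Sum = 0+3+10+18+27 = 58.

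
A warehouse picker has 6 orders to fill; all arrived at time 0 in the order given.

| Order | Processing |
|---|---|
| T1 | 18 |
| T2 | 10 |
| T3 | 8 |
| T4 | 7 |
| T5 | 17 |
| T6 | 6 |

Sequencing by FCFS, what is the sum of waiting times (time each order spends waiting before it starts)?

185

FIFO (arrival order): T1 T2 T3 T4 T5 T6.
T1: waits 0, runs 0→18
T2: waits 18, runs 18→28
T3: waits 28, runs 28→36
T4: waits 36, runs 36→43
T5: waits 43, runs 43→60
T6: waits 60, runs 60→66
Sum = 0+18+28+36+43+60 = 185.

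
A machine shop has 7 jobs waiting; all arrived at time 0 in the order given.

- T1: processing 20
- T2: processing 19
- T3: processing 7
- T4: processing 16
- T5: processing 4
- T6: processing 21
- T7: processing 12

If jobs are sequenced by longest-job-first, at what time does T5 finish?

99

LPT (decreasing processing time): T6 T1 T2 T4 T7 T3 T5.
T6: 0→21
T1: 21→41
T2: 41→60
T4: 60→76
T7: 76→88
T3: 88→95
T5: 95→99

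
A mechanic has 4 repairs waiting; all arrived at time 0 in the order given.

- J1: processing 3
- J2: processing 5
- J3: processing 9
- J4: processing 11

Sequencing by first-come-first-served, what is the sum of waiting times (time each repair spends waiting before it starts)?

FIFO (arrival order): J1 J2 J3 J4.
J1: waits 0, runs 0→3
J2: waits 3, runs 3→8
J3: waits 8, runs 8→17
J4: waits 17, runs 17→28
Sum = 0+3+8+17 = 28.

28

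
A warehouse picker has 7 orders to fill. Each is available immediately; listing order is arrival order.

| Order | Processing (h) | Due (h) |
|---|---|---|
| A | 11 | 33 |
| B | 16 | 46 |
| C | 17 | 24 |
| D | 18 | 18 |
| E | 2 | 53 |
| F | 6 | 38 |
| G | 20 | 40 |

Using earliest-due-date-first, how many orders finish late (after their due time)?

6

EDD (increasing due date): D C A F G B E.
D: 0→18, due 18, tardiness 0
C: 18→35, due 24, tardiness 11
A: 35→46, due 33, tardiness 13
F: 46→52, due 38, tardiness 14
G: 52→72, due 40, tardiness 32
B: 72→88, due 46, tardiness 42
E: 88→90, due 53, tardiness 37
Late orders: 6.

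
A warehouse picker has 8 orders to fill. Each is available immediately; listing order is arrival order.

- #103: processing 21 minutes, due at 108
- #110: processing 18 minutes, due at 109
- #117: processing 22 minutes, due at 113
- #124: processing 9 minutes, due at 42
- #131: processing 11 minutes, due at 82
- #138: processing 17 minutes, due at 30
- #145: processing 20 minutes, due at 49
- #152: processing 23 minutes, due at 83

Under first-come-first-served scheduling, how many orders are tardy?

4

FIFO (arrival order): #103 #110 #117 #124 #131 #138 #145 #152.
#103: 0→21, due 108, tardiness 0
#110: 21→39, due 109, tardiness 0
#117: 39→61, due 113, tardiness 0
#124: 61→70, due 42, tardiness 28
#131: 70→81, due 82, tardiness 0
#138: 81→98, due 30, tardiness 68
#145: 98→118, due 49, tardiness 69
#152: 118→141, due 83, tardiness 58
Late orders: 4.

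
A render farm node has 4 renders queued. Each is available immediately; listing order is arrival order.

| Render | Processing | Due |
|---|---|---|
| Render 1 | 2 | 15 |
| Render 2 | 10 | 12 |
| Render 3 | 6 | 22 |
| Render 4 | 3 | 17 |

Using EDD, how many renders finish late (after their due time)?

EDD (increasing due date): Render 2 Render 1 Render 4 Render 3.
Render 2: 0→10, due 12, tardiness 0
Render 1: 10→12, due 15, tardiness 0
Render 4: 12→15, due 17, tardiness 0
Render 3: 15→21, due 22, tardiness 0
Late renders: 0.

0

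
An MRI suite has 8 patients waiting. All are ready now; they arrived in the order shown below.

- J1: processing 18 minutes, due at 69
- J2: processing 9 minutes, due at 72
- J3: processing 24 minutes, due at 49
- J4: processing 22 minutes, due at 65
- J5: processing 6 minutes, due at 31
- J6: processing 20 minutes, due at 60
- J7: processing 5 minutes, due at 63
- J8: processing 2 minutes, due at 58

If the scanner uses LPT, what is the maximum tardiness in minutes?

68

LPT (decreasing processing time): J3 J4 J6 J1 J2 J5 J7 J8.
J3: 0→24, due 49, tardiness 0
J4: 24→46, due 65, tardiness 0
J6: 46→66, due 60, tardiness 6
J1: 66→84, due 69, tardiness 15
J2: 84→93, due 72, tardiness 21
J5: 93→99, due 31, tardiness 68
J7: 99→104, due 63, tardiness 41
J8: 104→106, due 58, tardiness 48
Maximum = 68.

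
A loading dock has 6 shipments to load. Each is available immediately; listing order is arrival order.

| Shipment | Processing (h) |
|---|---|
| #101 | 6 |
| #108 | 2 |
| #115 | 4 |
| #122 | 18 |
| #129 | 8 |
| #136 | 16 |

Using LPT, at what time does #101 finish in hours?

LPT (decreasing processing time): #122 #136 #129 #101 #115 #108.
#122: 0→18
#136: 18→34
#129: 34→42
#101: 42→48

48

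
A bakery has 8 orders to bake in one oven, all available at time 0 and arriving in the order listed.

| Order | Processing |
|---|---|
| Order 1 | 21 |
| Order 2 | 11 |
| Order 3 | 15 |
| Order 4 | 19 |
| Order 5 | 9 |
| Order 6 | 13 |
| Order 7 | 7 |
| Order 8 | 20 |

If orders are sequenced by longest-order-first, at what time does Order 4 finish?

60

LPT (decreasing processing time): Order 1 Order 8 Order 4 Order 3 Order 6 Order 2 Order 5 Order 7.
Order 1: 0→21
Order 8: 21→41
Order 4: 41→60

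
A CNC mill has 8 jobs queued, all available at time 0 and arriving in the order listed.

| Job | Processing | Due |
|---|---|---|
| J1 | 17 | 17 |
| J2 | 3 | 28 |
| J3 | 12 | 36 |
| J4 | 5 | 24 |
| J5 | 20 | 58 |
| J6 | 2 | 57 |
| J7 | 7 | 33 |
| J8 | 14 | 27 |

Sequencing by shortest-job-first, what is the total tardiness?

SPT (increasing processing time): J6 J2 J4 J7 J3 J8 J1 J5.
J6: 0→2, due 57, tardiness 0
J2: 2→5, due 28, tardiness 0
J4: 5→10, due 24, tardiness 0
J7: 10→17, due 33, tardiness 0
J3: 17→29, due 36, tardiness 0
J8: 29→43, due 27, tardiness 16
J1: 43→60, due 17, tardiness 43
J5: 60→80, due 58, tardiness 22
Sum = 0+0+0+0+0+16+43+22 = 81.

81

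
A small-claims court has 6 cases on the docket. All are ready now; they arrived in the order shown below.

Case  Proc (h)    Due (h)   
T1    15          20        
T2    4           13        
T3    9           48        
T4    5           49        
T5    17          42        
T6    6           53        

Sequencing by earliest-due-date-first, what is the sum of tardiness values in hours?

4

EDD (increasing due date): T2 T1 T5 T3 T4 T6.
T2: 0→4, due 13, tardiness 0
T1: 4→19, due 20, tardiness 0
T5: 19→36, due 42, tardiness 0
T3: 36→45, due 48, tardiness 0
T4: 45→50, due 49, tardiness 1
T6: 50→56, due 53, tardiness 3
Sum = 0+0+0+0+1+3 = 4.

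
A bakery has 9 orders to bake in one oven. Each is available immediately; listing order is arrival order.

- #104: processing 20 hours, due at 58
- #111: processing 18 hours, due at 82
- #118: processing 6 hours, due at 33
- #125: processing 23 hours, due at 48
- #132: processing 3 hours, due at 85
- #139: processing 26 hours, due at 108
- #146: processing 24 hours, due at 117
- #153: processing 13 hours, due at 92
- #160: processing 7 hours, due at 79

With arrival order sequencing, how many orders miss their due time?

FIFO (arrival order): #104 #111 #118 #125 #132 #139 #146 #153 #160.
#104: 0→20, due 58, tardiness 0
#111: 20→38, due 82, tardiness 0
#118: 38→44, due 33, tardiness 11
#125: 44→67, due 48, tardiness 19
#132: 67→70, due 85, tardiness 0
#139: 70→96, due 108, tardiness 0
#146: 96→120, due 117, tardiness 3
#153: 120→133, due 92, tardiness 41
#160: 133→140, due 79, tardiness 61
Late orders: 5.

5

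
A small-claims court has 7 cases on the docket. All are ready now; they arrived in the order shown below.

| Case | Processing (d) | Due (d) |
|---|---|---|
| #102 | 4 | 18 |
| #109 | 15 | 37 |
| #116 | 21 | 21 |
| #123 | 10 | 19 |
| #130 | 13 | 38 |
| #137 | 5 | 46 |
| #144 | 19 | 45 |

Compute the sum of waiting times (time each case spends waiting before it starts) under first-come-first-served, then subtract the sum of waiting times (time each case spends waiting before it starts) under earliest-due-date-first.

-4

FIFO (arrival order): #102 #109 #116 #123 #130 #137 #144.
#102: waits 0, runs 0→4
#109: waits 4, runs 4→19
#116: waits 19, runs 19→40
#123: waits 40, runs 40→50
#130: waits 50, runs 50→63
#137: waits 63, runs 63→68
#144: waits 68, runs 68→87
Sum = 0+4+19+40+50+63+68 = 244.
EDD (increasing due date): #102 #123 #116 #109 #130 #144 #137.
#102: waits 0, runs 0→4
#123: waits 4, runs 4→14
#116: waits 14, runs 14→35
#109: waits 35, runs 35→50
#130: waits 50, runs 50→63
#144: waits 63, runs 63→82
#137: waits 82, runs 82→87
Sum = 0+4+14+35+50+63+82 = 248.
Difference = 244 − 248 = -4.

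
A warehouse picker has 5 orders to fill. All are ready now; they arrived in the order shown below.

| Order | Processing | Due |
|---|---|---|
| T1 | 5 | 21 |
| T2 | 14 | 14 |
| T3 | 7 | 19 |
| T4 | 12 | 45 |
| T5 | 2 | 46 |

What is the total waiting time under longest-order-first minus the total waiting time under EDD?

LPT (decreasing processing time): T2 T4 T3 T1 T5.
T2: waits 0, runs 0→14
T4: waits 14, runs 14→26
T3: waits 26, runs 26→33
T1: waits 33, runs 33→38
T5: waits 38, runs 38→40
Sum = 0+14+26+33+38 = 111.
EDD (increasing due date): T2 T3 T1 T4 T5.
T2: waits 0, runs 0→14
T3: waits 14, runs 14→21
T1: waits 21, runs 21→26
T4: waits 26, runs 26→38
T5: waits 38, runs 38→40
Sum = 0+14+21+26+38 = 99.
Difference = 111 − 99 = 12.

12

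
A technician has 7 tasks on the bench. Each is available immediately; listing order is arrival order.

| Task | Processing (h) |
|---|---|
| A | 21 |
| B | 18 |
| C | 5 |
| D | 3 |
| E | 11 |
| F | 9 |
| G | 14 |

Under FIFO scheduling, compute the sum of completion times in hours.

FIFO (arrival order): A B C D E F G.
A: 0→21
B: 21→39
C: 39→44
D: 44→47
E: 47→58
F: 58→67
G: 67→81
Sum = 21+39+44+47+58+67+81 = 357.

357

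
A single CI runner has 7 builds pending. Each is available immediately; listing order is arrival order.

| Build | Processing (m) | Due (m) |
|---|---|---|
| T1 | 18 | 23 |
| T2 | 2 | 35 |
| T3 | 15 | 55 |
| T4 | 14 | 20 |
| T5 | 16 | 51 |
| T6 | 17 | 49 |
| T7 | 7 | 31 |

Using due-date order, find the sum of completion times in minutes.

347

EDD (increasing due date): T4 T1 T7 T2 T6 T5 T3.
T4: 0→14
T1: 14→32
T7: 32→39
T2: 39→41
T6: 41→58
T5: 58→74
T3: 74→89
Sum = 14+32+39+41+58+74+89 = 347.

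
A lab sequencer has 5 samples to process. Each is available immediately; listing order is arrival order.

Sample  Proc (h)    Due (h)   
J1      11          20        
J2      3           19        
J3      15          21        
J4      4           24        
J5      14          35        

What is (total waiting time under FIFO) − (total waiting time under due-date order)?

FIFO (arrival order): J1 J2 J3 J4 J5.
J1: waits 0, runs 0→11
J2: waits 11, runs 11→14
J3: waits 14, runs 14→29
J4: waits 29, runs 29→33
J5: waits 33, runs 33→47
Sum = 0+11+14+29+33 = 87.
EDD (increasing due date): J2 J1 J3 J4 J5.
J2: waits 0, runs 0→3
J1: waits 3, runs 3→14
J3: waits 14, runs 14→29
J4: waits 29, runs 29→33
J5: waits 33, runs 33→47
Sum = 0+3+14+29+33 = 79.
Difference = 87 − 79 = 8.

8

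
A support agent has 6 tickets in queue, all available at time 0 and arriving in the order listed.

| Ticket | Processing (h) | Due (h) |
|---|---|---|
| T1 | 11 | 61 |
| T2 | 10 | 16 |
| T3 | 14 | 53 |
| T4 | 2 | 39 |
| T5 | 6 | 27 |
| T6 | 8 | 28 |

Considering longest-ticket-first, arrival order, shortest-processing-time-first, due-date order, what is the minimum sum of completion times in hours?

140

LPT (decreasing processing time): T3 T1 T2 T6 T5 T4.
T3: 0→14
T1: 14→25
T2: 25→35
T6: 35→43
T5: 43→49
T4: 49→51
Sum = 14+25+35+43+49+51 = 217.
FIFO (arrival order): T1 T2 T3 T4 T5 T6.
T1: 0→11
T2: 11→21
T3: 21→35
T4: 35→37
T5: 37→43
T6: 43→51
Sum = 11+21+35+37+43+51 = 198.
SPT (increasing processing time): T4 T5 T6 T2 T1 T3.
T4: 0→2
T5: 2→8
T6: 8→16
T2: 16→26
T1: 26→37
T3: 37→51
Sum = 2+8+16+26+37+51 = 140.
EDD (increasing due date): T2 T5 T6 T4 T3 T1.
T2: 0→10
T5: 10→16
T6: 16→24
T4: 24→26
T3: 26→40
T1: 40→51
Sum = 10+16+24+26+40+51 = 167.
LPT 217, FIFO 198, SPT 140, EDD 167 → minimum 140.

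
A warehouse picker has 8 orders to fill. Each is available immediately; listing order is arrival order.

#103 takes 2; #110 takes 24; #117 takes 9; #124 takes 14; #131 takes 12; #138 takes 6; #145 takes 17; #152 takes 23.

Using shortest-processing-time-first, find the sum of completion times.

SPT (increasing processing time): #103 #138 #117 #131 #124 #145 #152 #110.
#103: 0→2
#138: 2→8
#117: 8→17
#131: 17→29
#124: 29→43
#145: 43→60
#152: 60→83
#110: 83→107
Sum = 2+8+17+29+43+60+83+107 = 349.

349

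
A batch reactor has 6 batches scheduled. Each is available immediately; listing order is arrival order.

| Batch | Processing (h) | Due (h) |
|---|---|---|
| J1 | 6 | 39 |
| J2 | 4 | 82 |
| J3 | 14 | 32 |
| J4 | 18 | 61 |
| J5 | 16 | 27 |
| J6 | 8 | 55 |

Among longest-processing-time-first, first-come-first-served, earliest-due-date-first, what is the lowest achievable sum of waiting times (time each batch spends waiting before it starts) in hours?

LPT (decreasing processing time): J4 J5 J3 J6 J1 J2.
J4: waits 0, runs 0→18
J5: waits 18, runs 18→34
J3: waits 34, runs 34→48
J6: waits 48, runs 48→56
J1: waits 56, runs 56→62
J2: waits 62, runs 62→66
Sum = 0+18+34+48+56+62 = 218.
FIFO (arrival order): J1 J2 J3 J4 J5 J6.
J1: waits 0, runs 0→6
J2: waits 6, runs 6→10
J3: waits 10, runs 10→24
J4: waits 24, runs 24→42
J5: waits 42, runs 42→58
J6: waits 58, runs 58→66
Sum = 0+6+10+24+42+58 = 140.
EDD (increasing due date): J5 J3 J1 J6 J4 J2.
J5: waits 0, runs 0→16
J3: waits 16, runs 16→30
J1: waits 30, runs 30→36
J6: waits 36, runs 36→44
J4: waits 44, runs 44→62
J2: waits 62, runs 62→66
Sum = 0+16+30+36+44+62 = 188.
LPT 218, FIFO 140, EDD 188 → minimum 140.

140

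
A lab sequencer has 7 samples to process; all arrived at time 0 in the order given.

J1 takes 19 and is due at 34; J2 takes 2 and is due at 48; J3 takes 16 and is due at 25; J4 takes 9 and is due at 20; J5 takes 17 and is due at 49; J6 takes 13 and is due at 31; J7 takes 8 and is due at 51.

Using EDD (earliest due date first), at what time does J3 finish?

25

EDD (increasing due date): J4 J3 J6 J1 J2 J5 J7.
J4: 0→9
J3: 9→25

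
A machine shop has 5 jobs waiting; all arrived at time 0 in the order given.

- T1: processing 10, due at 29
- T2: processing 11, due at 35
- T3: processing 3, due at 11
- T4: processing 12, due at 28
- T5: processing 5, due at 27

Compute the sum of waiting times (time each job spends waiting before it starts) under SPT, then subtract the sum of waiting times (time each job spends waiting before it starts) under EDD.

-3

SPT (increasing processing time): T3 T5 T1 T2 T4.
T3: waits 0, runs 0→3
T5: waits 3, runs 3→8
T1: waits 8, runs 8→18
T2: waits 18, runs 18→29
T4: waits 29, runs 29→41
Sum = 0+3+8+18+29 = 58.
EDD (increasing due date): T3 T5 T4 T1 T2.
T3: waits 0, runs 0→3
T5: waits 3, runs 3→8
T4: waits 8, runs 8→20
T1: waits 20, runs 20→30
T2: waits 30, runs 30→41
Sum = 0+3+8+20+30 = 61.
Difference = 58 − 61 = -3.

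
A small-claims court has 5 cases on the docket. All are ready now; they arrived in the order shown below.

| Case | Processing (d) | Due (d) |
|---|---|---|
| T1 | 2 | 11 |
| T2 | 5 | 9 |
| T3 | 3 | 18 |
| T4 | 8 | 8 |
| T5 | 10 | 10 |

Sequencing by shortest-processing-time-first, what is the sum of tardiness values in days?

29

SPT (increasing processing time): T1 T3 T2 T4 T5.
T1: 0→2, due 11, tardiness 0
T3: 2→5, due 18, tardiness 0
T2: 5→10, due 9, tardiness 1
T4: 10→18, due 8, tardiness 10
T5: 18→28, due 10, tardiness 18
Sum = 0+0+1+10+18 = 29.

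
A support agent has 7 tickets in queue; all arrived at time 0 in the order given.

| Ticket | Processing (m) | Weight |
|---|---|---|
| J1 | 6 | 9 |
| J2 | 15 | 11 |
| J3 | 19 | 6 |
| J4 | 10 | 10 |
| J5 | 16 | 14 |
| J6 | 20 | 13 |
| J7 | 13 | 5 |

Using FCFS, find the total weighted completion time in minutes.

FIFO (arrival order): J1 J2 J3 J4 J5 J6 J7.
J1: finishes 6, weight 9, w·C = 54
J2: finishes 21, weight 11, w·C = 231
J3: finishes 40, weight 6, w·C = 240
J4: finishes 50, weight 10, w·C = 500
J5: finishes 66, weight 14, w·C = 924
J6: finishes 86, weight 13, w·C = 1118
J7: finishes 99, weight 5, w·C = 495
Sum = 54+231+240+500+924+1118+495 = 3562.

3562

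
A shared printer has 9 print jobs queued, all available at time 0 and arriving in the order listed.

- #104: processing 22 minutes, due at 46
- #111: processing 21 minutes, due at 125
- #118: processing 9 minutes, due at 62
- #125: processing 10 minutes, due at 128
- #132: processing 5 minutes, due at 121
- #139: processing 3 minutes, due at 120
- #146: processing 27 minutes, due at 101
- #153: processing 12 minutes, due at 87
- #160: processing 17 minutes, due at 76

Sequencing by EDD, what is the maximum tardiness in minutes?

EDD (increasing due date): #104 #118 #160 #153 #146 #139 #132 #111 #125.
#104: 0→22, due 46, tardiness 0
#118: 22→31, due 62, tardiness 0
#160: 31→48, due 76, tardiness 0
#153: 48→60, due 87, tardiness 0
#146: 60→87, due 101, tardiness 0
#139: 87→90, due 120, tardiness 0
#132: 90→95, due 121, tardiness 0
#111: 95→116, due 125, tardiness 0
#125: 116→126, due 128, tardiness 0
Maximum = 0.

0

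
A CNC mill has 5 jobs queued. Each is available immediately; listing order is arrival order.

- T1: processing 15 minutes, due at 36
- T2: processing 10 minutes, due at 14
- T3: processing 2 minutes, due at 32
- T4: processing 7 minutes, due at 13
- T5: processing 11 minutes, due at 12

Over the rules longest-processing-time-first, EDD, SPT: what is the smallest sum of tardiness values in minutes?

LPT (decreasing processing time): T1 T5 T2 T4 T3.
T1: 0→15, due 36, tardiness 0
T5: 15→26, due 12, tardiness 14
T2: 26→36, due 14, tardiness 22
T4: 36→43, due 13, tardiness 30
T3: 43→45, due 32, tardiness 13
Sum = 0+14+22+30+13 = 79.
EDD (increasing due date): T5 T4 T2 T3 T1.
T5: 0→11, due 12, tardiness 0
T4: 11→18, due 13, tardiness 5
T2: 18→28, due 14, tardiness 14
T3: 28→30, due 32, tardiness 0
T1: 30→45, due 36, tardiness 9
Sum = 0+5+14+0+9 = 28.
SPT (increasing processing time): T3 T4 T2 T5 T1.
T3: 0→2, due 32, tardiness 0
T4: 2→9, due 13, tardiness 0
T2: 9→19, due 14, tardiness 5
T5: 19→30, due 12, tardiness 18
T1: 30→45, due 36, tardiness 9
Sum = 0+0+5+18+9 = 32.
LPT 79, EDD 28, SPT 32 → minimum 28.

28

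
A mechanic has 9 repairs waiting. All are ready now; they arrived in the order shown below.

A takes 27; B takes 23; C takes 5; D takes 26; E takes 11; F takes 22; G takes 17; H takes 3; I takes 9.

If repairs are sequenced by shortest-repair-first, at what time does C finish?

SPT (increasing processing time): H C I E G F B D A.
H: 0→3
C: 3→8

8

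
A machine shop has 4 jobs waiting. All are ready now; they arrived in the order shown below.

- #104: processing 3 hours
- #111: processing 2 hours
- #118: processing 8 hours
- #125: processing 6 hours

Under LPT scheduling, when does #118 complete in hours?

8

LPT (decreasing processing time): #118 #125 #104 #111.
#118: 0→8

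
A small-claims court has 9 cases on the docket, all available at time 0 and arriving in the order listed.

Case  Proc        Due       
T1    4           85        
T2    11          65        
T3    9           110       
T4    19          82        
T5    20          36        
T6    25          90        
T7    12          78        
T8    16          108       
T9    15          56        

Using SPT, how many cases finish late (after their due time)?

SPT (increasing processing time): T1 T3 T2 T7 T9 T8 T4 T5 T6.
T1: 0→4, due 85, tardiness 0
T3: 4→13, due 110, tardiness 0
T2: 13→24, due 65, tardiness 0
T7: 24→36, due 78, tardiness 0
T9: 36→51, due 56, tardiness 0
T8: 51→67, due 108, tardiness 0
T4: 67→86, due 82, tardiness 4
T5: 86→106, due 36, tardiness 70
T6: 106→131, due 90, tardiness 41
Late cases: 3.

3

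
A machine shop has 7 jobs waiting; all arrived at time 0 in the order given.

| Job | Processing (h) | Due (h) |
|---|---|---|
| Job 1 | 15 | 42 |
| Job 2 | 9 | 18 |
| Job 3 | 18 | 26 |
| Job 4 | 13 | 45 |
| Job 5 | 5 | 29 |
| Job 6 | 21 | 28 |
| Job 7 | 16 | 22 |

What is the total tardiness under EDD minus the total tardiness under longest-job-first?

-64

EDD (increasing due date): Job 2 Job 7 Job 3 Job 6 Job 5 Job 1 Job 4.
Job 2: 0→9, due 18, tardiness 0
Job 7: 9→25, due 22, tardiness 3
Job 3: 25→43, due 26, tardiness 17
Job 6: 43→64, due 28, tardiness 36
Job 5: 64→69, due 29, tardiness 40
Job 1: 69→84, due 42, tardiness 42
Job 4: 84→97, due 45, tardiness 52
Sum = 0+3+17+36+40+42+52 = 190.
LPT (decreasing processing time): Job 6 Job 3 Job 7 Job 1 Job 4 Job 2 Job 5.
Job 6: 0→21, due 28, tardiness 0
Job 3: 21→39, due 26, tardiness 13
Job 7: 39→55, due 22, tardiness 33
Job 1: 55→70, due 42, tardiness 28
Job 4: 70→83, due 45, tardiness 38
Job 2: 83→92, due 18, tardiness 74
Job 5: 92→97, due 29, tardiness 68
Sum = 0+13+33+28+38+74+68 = 254.
Difference = 190 − 254 = -64.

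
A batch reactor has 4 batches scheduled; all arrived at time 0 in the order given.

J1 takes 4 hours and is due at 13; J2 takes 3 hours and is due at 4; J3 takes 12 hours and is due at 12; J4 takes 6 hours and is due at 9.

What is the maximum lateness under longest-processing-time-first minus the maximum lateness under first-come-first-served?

LPT (decreasing processing time): J3 J4 J1 J2.
J3: 0→12, due 12, lateness 0
J4: 12→18, due 9, lateness 9
J1: 18→22, due 13, lateness 9
J2: 22→25, due 4, lateness 21
Maximum = 21.
FIFO (arrival order): J1 J2 J3 J4.
J1: 0→4, due 13, lateness -9
J2: 4→7, due 4, lateness 3
J3: 7→19, due 12, lateness 7
J4: 19→25, due 9, lateness 16
Maximum = 16.
Difference = 21 − 16 = 5.

5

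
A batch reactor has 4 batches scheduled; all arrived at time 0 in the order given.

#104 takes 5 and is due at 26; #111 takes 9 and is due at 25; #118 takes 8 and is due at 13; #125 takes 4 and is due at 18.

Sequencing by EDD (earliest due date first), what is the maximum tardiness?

0

EDD (increasing due date): #118 #125 #111 #104.
#118: 0→8, due 13, tardiness 0
#125: 8→12, due 18, tardiness 0
#111: 12→21, due 25, tardiness 0
#104: 21→26, due 26, tardiness 0
Maximum = 0.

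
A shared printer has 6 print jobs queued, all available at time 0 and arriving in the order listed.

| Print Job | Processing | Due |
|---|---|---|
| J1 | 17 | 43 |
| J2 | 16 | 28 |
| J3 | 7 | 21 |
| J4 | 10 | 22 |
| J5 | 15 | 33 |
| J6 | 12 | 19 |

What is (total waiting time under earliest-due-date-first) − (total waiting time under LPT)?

-63

EDD (increasing due date): J6 J3 J4 J2 J5 J1.
J6: waits 0, runs 0→12
J3: waits 12, runs 12→19
J4: waits 19, runs 19→29
J2: waits 29, runs 29→45
J5: waits 45, runs 45→60
J1: waits 60, runs 60→77
Sum = 0+12+19+29+45+60 = 165.
LPT (decreasing processing time): J1 J2 J5 J6 J4 J3.
J1: waits 0, runs 0→17
J2: waits 17, runs 17→33
J5: waits 33, runs 33→48
J6: waits 48, runs 48→60
J4: waits 60, runs 60→70
J3: waits 70, runs 70→77
Sum = 0+17+33+48+60+70 = 228.
Difference = 165 − 228 = -63.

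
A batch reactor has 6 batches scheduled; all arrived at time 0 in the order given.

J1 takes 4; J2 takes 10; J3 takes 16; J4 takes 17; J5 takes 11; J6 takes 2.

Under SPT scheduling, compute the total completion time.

154

SPT (increasing processing time): J6 J1 J2 J5 J3 J4.
J6: 0→2
J1: 2→6
J2: 6→16
J5: 16→27
J3: 27→43
J4: 43→60
Sum = 2+6+16+27+43+60 = 154.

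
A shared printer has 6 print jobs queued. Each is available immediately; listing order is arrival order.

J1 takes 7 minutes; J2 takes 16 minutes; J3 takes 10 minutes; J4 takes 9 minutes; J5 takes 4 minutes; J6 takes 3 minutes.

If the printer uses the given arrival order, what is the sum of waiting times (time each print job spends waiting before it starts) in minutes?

FIFO (arrival order): J1 J2 J3 J4 J5 J6.
J1: waits 0, runs 0→7
J2: waits 7, runs 7→23
J3: waits 23, runs 23→33
J4: waits 33, runs 33→42
J5: waits 42, runs 42→46
J6: waits 46, runs 46→49
Sum = 0+7+23+33+42+46 = 151.

151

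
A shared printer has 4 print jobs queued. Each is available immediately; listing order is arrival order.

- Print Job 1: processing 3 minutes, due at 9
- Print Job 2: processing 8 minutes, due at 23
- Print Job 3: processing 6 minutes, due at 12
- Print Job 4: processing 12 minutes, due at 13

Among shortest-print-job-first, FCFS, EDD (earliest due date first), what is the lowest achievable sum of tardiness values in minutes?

SPT (increasing processing time): Print Job 1 Print Job 3 Print Job 2 Print Job 4.
Print Job 1: 0→3, due 9, tardiness 0
Print Job 3: 3→9, due 12, tardiness 0
Print Job 2: 9→17, due 23, tardiness 0
Print Job 4: 17→29, due 13, tardiness 16
Sum = 0+0+0+16 = 16.
FIFO (arrival order): Print Job 1 Print Job 2 Print Job 3 Print Job 4.
Print Job 1: 0→3, due 9, tardiness 0
Print Job 2: 3→11, due 23, tardiness 0
Print Job 3: 11→17, due 12, tardiness 5
Print Job 4: 17→29, due 13, tardiness 16
Sum = 0+0+5+16 = 21.
EDD (increasing due date): Print Job 1 Print Job 3 Print Job 4 Print Job 2.
Print Job 1: 0→3, due 9, tardiness 0
Print Job 3: 3→9, due 12, tardiness 0
Print Job 4: 9→21, due 13, tardiness 8
Print Job 2: 21→29, due 23, tardiness 6
Sum = 0+0+8+6 = 14.
SPT 16, FIFO 21, EDD 14 → minimum 14.

14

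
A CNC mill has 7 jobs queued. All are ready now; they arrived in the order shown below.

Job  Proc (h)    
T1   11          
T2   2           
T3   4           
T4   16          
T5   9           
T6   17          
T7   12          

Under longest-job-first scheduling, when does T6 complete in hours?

17

LPT (decreasing processing time): T6 T4 T7 T1 T5 T3 T2.
T6: 0→17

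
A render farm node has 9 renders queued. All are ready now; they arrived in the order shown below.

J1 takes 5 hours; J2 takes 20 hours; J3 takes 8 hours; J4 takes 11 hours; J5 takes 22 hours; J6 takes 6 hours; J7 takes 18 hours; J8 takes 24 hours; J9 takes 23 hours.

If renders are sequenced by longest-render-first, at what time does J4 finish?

LPT (decreasing processing time): J8 J9 J5 J2 J7 J4 J3 J6 J1.
J8: 0→24
J9: 24→47
J5: 47→69
J2: 69→89
J7: 89→107
J4: 107→118

118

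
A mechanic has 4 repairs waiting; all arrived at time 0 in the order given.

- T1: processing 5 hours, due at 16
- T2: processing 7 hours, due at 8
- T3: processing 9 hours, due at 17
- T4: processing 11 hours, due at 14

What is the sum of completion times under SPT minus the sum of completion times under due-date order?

-10

SPT (increasing processing time): T1 T2 T3 T4.
T1: 0→5
T2: 5→12
T3: 12→21
T4: 21→32
Sum = 5+12+21+32 = 70.
EDD (increasing due date): T2 T4 T1 T3.
T2: 0→7
T4: 7→18
T1: 18→23
T3: 23→32
Sum = 7+18+23+32 = 80.
Difference = 70 − 80 = -10.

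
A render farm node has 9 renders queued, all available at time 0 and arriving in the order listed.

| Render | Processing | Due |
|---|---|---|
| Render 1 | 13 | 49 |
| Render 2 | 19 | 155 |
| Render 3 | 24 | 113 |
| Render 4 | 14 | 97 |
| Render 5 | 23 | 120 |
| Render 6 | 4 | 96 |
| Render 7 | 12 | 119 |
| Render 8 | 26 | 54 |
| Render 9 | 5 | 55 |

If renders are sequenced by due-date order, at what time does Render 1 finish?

EDD (increasing due date): Render 1 Render 8 Render 9 Render 6 Render 4 Render 3 Render 7 Render 5 Render 2.
Render 1: 0→13

13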